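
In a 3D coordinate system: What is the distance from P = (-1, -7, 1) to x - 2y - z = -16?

distance = |a·x₀ + b·y₀ + c·z₀ - d| / √(a² + b² + c²)
  = |1·(-1) + (-2)·(-7) + (-1)·1 - (-16)| / √(1² + (-2)² + (-1)²)
  = |-1 + 14 - 1 + 16| / √(1 + 4 + 1)
  = |28| / √6
  = 28 / 2.449
  ≈ 11.43

11.43


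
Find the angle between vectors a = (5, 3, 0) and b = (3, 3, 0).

a·b = 5·3 + 3·3 + 0·0 = 15 + 9 + 0 = 24
|a| = √(5² + 3² + 0²) = √34 ≈ 5.831
|b| = √(3² + 3² + 0²) = √18 ≈ 4.243
cos θ = (a·b)/(|a||b|) = 24/(5.831·4.243) ≈ 0.9701
θ = arccos(0.9701) ≈ 14.04°

14.04°


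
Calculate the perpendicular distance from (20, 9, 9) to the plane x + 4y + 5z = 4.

distance = |a·x₀ + b·y₀ + c·z₀ - d| / √(a² + b² + c²)
  = |1·20 + 4·9 + 5·9 - 4| / √(1² + 4² + 5²)
  = |20 + 36 + 45 - 4| / √(1 + 16 + 25)
  = |97| / √42
  = 97 / 6.481
  ≈ 14.97

14.97


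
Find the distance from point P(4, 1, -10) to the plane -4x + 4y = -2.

distance = |a·x₀ + b·y₀ + c·z₀ - d| / √(a² + b² + c²)
  = |(-4)·4 + 4·1 + 0·(-10) - (-2)| / √((-4)² + 4² + 0²)
  = |-16 + 4 + 0 + 2| / √(16 + 16 + 0)
  = |-10| / √32
  = 10 / 5.657
  ≈ 1.768

1.768


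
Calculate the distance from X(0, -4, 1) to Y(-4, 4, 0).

d = √[(x₂-x₁)² + (y₂-y₁)² + (z₂-z₁)²]
  = √[(-4)² + 8² + (-1)²]
  = √[16 + 64 + 1]
  = √81
  ≈ 9

9


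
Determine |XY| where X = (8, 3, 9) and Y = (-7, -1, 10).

d = √[(x₂-x₁)² + (y₂-y₁)² + (z₂-z₁)²]
  = √[(-15)² + (-4)² + 1²]
  = √[225 + 16 + 1]
  = √242
  ≈ 15.56

15.56


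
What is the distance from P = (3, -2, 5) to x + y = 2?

distance = |a·x₀ + b·y₀ + c·z₀ - d| / √(a² + b² + c²)
  = |1·3 + 1·(-2) + 0·5 - 2| / √(1² + 1² + 0²)
  = |3 - 2 + 0 - 2| / √(1 + 1 + 0)
  = |-1| / √2
  = 1 / 1.414
  ≈ 0.7071

0.7071


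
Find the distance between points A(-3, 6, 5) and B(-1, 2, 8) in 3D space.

d = √[(x₂-x₁)² + (y₂-y₁)² + (z₂-z₁)²]
  = √[2² + (-4)² + 3²]
  = √[4 + 16 + 9]
  = √29
  ≈ 5.385

5.385


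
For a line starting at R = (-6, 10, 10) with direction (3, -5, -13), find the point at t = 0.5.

P(t) = R + t·d
  = (-6 + 3·0.5, 10 + (-5)·0.5, 10 + (-13)·0.5)
  = (-6 + 1.5, 10 - 2.5, 10 - 6.5)
  = (-4.5, 7.5, 3.5)

(-4.5, 7.5, 3.5)


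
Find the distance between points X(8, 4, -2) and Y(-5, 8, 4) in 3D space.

d = √[(x₂-x₁)² + (y₂-y₁)² + (z₂-z₁)²]
  = √[(-13)² + 4² + 6²]
  = √[169 + 16 + 36]
  = √221
  ≈ 14.87

14.87


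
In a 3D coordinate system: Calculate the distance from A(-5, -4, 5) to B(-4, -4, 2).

d = √[(x₂-x₁)² + (y₂-y₁)² + (z₂-z₁)²]
  = √[1² + 0² + (-3)²]
  = √[1 + 0 + 9]
  = √10
  ≈ 3.162

3.162


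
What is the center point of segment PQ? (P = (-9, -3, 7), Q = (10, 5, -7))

M = ((x₁+x₂)/2, (y₁+y₂)/2, (z₁+z₂)/2)
  = ((-9 + 10)/2, (-3 + 5)/2, (7 - 7)/2)
  = (1/2, 2/2, 0/2)
  = (0.5, 1, 0)

(0.5, 1, 0)


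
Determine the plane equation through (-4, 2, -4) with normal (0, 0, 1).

The plane through P with normal n = (a, b, c) satisfies n·(r - P) = 0,
i.e. ax + by + cz = a·x₀ + b·y₀ + c·z₀.
d = 0·(-4) + 0·2 + 1·(-4)
  = 0 + 0 - 4
  = -4
Equation: z = -4

z = -4


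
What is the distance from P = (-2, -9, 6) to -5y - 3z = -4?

distance = |a·x₀ + b·y₀ + c·z₀ - d| / √(a² + b² + c²)
  = |0·(-2) + (-5)·(-9) + (-3)·6 - (-4)| / √(0² + (-5)² + (-3)²)
  = |0 + 45 - 18 + 4| / √(0 + 25 + 9)
  = |31| / √34
  = 31 / 5.831
  ≈ 5.316

5.316


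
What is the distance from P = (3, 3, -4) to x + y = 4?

distance = |a·x₀ + b·y₀ + c·z₀ - d| / √(a² + b² + c²)
  = |1·3 + 1·3 + 0·(-4) - 4| / √(1² + 1² + 0²)
  = |3 + 3 + 0 - 4| / √(1 + 1 + 0)
  = |2| / √2
  = 2 / 1.414
  ≈ 1.414

1.414


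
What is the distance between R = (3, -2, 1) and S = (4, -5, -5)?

d = √[(x₂-x₁)² + (y₂-y₁)² + (z₂-z₁)²]
  = √[1² + (-3)² + (-6)²]
  = √[1 + 9 + 36]
  = √46
  ≈ 6.782

6.782


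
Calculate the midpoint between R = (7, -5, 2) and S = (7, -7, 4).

M = ((x₁+x₂)/2, (y₁+y₂)/2, (z₁+z₂)/2)
  = ((7 + 7)/2, (-5 - 7)/2, (2 + 4)/2)
  = (14/2, -12/2, 6/2)
  = (7, -6, 3)

(7, -6, 3)


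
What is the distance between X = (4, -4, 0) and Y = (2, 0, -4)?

d = √[(x₂-x₁)² + (y₂-y₁)² + (z₂-z₁)²]
  = √[(-2)² + 4² + (-4)²]
  = √[4 + 16 + 16]
  = √36
  ≈ 6

6


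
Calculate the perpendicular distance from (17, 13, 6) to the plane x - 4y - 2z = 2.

distance = |a·x₀ + b·y₀ + c·z₀ - d| / √(a² + b² + c²)
  = |1·17 + (-4)·13 + (-2)·6 - 2| / √(1² + (-4)² + (-2)²)
  = |17 - 52 - 12 - 2| / √(1 + 16 + 4)
  = |-49| / √21
  = 49 / 4.583
  ≈ 10.69

10.69


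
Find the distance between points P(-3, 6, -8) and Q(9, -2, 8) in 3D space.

d = √[(x₂-x₁)² + (y₂-y₁)² + (z₂-z₁)²]
  = √[12² + (-8)² + 16²]
  = √[144 + 64 + 256]
  = √464
  ≈ 21.54

21.54


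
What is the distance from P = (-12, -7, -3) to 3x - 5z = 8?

distance = |a·x₀ + b·y₀ + c·z₀ - d| / √(a² + b² + c²)
  = |3·(-12) + 0·(-7) + (-5)·(-3) - 8| / √(3² + 0² + (-5)²)
  = |-36 + 0 + 15 - 8| / √(9 + 0 + 25)
  = |-29| / √34
  = 29 / 5.831
  ≈ 4.973

4.973


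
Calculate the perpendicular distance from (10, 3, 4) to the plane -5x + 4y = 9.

distance = |a·x₀ + b·y₀ + c·z₀ - d| / √(a² + b² + c²)
  = |(-5)·10 + 4·3 + 0·4 - 9| / √((-5)² + 4² + 0²)
  = |-50 + 12 + 0 - 9| / √(25 + 16 + 0)
  = |-47| / √41
  = 47 / 6.403
  ≈ 7.34

7.34


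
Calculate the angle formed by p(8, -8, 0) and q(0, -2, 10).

p·q = 8·0 + (-8)·(-2) + 0·10 = 0 + 16 + 0 = 16
|p| = √(8² + (-8)² + 0²) = √128 ≈ 11.31
|q| = √(0² + (-2)² + 10²) = √104 ≈ 10.2
cos θ = (p·q)/(|p||q|) = 16/(11.31·10.2) ≈ 0.1387
θ = arccos(0.1387) ≈ 82.03°

82.03°


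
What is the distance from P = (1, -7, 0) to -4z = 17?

distance = |a·x₀ + b·y₀ + c·z₀ - d| / √(a² + b² + c²)
  = |0·1 + 0·(-7) + (-4)·0 - 17| / √(0² + 0² + (-4)²)
  = |0 + 0 + 0 - 17| / √(0 + 0 + 16)
  = |-17| / √16
  = 17 / 4
  ≈ 4.25

4.25


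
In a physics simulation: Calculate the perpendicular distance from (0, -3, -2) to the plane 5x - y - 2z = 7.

distance = |a·x₀ + b·y₀ + c·z₀ - d| / √(a² + b² + c²)
  = |5·0 + (-1)·(-3) + (-2)·(-2) - 7| / √(5² + (-1)² + (-2)²)
  = |0 + 3 + 4 - 7| / √(25 + 1 + 4)
  = |0| / √30
  = 0 / 5.477
  ≈ 0

0


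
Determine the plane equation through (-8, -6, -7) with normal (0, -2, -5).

The plane through P with normal n = (a, b, c) satisfies n·(r - P) = 0,
i.e. ax + by + cz = a·x₀ + b·y₀ + c·z₀.
d = 0·(-8) + (-2)·(-6) + (-5)·(-7)
  = 0 + 12 + 35
  = 47
Equation: -2y - 5z = 47

-2y - 5z = 47


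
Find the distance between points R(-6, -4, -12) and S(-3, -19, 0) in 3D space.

d = √[(x₂-x₁)² + (y₂-y₁)² + (z₂-z₁)²]
  = √[3² + (-15)² + 12²]
  = √[9 + 225 + 144]
  = √378
  ≈ 19.44

19.44


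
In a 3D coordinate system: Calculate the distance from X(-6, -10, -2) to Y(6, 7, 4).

d = √[(x₂-x₁)² + (y₂-y₁)² + (z₂-z₁)²]
  = √[12² + 17² + 6²]
  = √[144 + 289 + 36]
  = √469
  ≈ 21.66

21.66


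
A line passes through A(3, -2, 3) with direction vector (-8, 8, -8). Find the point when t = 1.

P(t) = A + t·d
  = (3 + (-8)·1, -2 + 8·1, 3 + (-8)·1)
  = (3 - 8, -2 + 8, 3 - 8)
  = (-5, 6, -5)

(-5, 6, -5)


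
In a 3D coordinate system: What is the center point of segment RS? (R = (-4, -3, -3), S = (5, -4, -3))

M = ((x₁+x₂)/2, (y₁+y₂)/2, (z₁+z₂)/2)
  = ((-4 + 5)/2, (-3 - 4)/2, (-3 - 3)/2)
  = (1/2, -7/2, -6/2)
  = (0.5, -3.5, -3)

(0.5, -3.5, -3)


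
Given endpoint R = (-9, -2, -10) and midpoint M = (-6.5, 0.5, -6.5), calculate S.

S = 2M - R
  = (2·(-6.5) - (-9), 2·0.5 - (-2), 2·(-6.5) - (-10))
  = (-13 + 9, 1 + 2, -13 + 10)
  = (-4, 3, -3)

(-4, 3, -3)


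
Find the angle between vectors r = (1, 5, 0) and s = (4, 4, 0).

r·s = 1·4 + 5·4 + 0·0 = 4 + 20 + 0 = 24
|r| = √(1² + 5² + 0²) = √26 ≈ 5.099
|s| = √(4² + 4² + 0²) = √32 ≈ 5.657
cos θ = (r·s)/(|r||s|) = 24/(5.099·5.657) ≈ 0.8321
θ = arccos(0.8321) ≈ 33.69°

33.69°


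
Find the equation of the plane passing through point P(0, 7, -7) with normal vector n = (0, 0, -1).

The plane through P with normal n = (a, b, c) satisfies n·(r - P) = 0,
i.e. ax + by + cz = a·x₀ + b·y₀ + c·z₀.
d = 0·0 + 0·7 + (-1)·(-7)
  = 0 + 0 + 7
  = 7
Equation: -z = 7

-z = 7


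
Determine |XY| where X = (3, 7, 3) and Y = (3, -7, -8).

d = √[(x₂-x₁)² + (y₂-y₁)² + (z₂-z₁)²]
  = √[0² + (-14)² + (-11)²]
  = √[0 + 196 + 121]
  = √317
  ≈ 17.8

17.8


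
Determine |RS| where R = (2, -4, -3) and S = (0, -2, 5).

d = √[(x₂-x₁)² + (y₂-y₁)² + (z₂-z₁)²]
  = √[(-2)² + 2² + 8²]
  = √[4 + 4 + 64]
  = √72
  ≈ 8.485

8.485


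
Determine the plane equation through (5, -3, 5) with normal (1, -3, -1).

The plane through P with normal n = (a, b, c) satisfies n·(r - P) = 0,
i.e. ax + by + cz = a·x₀ + b·y₀ + c·z₀.
d = 1·5 + (-3)·(-3) + (-1)·5
  = 5 + 9 - 5
  = 9
Equation: x - 3y - z = 9

x - 3y - z = 9


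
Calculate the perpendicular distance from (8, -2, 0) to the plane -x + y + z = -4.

distance = |a·x₀ + b·y₀ + c·z₀ - d| / √(a² + b² + c²)
  = |(-1)·8 + 1·(-2) + 1·0 - (-4)| / √((-1)² + 1² + 1²)
  = |-8 - 2 + 0 + 4| / √(1 + 1 + 1)
  = |-6| / √3
  = 6 / 1.732
  ≈ 3.464

3.464


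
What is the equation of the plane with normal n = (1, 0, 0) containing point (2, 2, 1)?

The plane through P with normal n = (a, b, c) satisfies n·(r - P) = 0,
i.e. ax + by + cz = a·x₀ + b·y₀ + c·z₀.
d = 1·2 + 0·2 + 0·1
  = 2 + 0 + 0
  = 2
Equation: x = 2

x = 2


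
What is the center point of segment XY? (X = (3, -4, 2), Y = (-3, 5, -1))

M = ((x₁+x₂)/2, (y₁+y₂)/2, (z₁+z₂)/2)
  = ((3 - 3)/2, (-4 + 5)/2, (2 - 1)/2)
  = (0/2, 1/2, 1/2)
  = (0, 0.5, 0.5)

(0, 0.5, 0.5)


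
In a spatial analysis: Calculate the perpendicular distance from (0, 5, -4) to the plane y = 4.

distance = |a·x₀ + b·y₀ + c·z₀ - d| / √(a² + b² + c²)
  = |0·0 + 1·5 + 0·(-4) - 4| / √(0² + 1² + 0²)
  = |0 + 5 + 0 - 4| / √(0 + 1 + 0)
  = |1| / √1
  = 1 / 1
  ≈ 1

1


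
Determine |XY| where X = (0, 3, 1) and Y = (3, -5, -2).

d = √[(x₂-x₁)² + (y₂-y₁)² + (z₂-z₁)²]
  = √[3² + (-8)² + (-3)²]
  = √[9 + 64 + 9]
  = √82
  ≈ 9.055

9.055


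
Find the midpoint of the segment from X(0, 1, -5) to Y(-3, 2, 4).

M = ((x₁+x₂)/2, (y₁+y₂)/2, (z₁+z₂)/2)
  = ((0 - 3)/2, (1 + 2)/2, (-5 + 4)/2)
  = (-3/2, 3/2, -1/2)
  = (-1.5, 1.5, -0.5)

(-1.5, 1.5, -0.5)


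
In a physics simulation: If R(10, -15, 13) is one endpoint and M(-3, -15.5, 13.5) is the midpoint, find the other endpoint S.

S = 2M - R
  = (2·(-3) - 10, 2·(-15.5) - (-15), 2·13.5 - 13)
  = (-6 - 10, -31 + 15, 27 - 13)
  = (-16, -16, 14)

(-16, -16, 14)


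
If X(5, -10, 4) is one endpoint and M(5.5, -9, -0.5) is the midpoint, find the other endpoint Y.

Y = 2M - X
  = (2·5.5 - 5, 2·(-9) - (-10), 2·(-0.5) - 4)
  = (11 - 5, -18 + 10, -1 - 4)
  = (6, -8, -5)

(6, -8, -5)


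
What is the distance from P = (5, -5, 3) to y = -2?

distance = |a·x₀ + b·y₀ + c·z₀ - d| / √(a² + b² + c²)
  = |0·5 + 1·(-5) + 0·3 - (-2)| / √(0² + 1² + 0²)
  = |0 - 5 + 0 + 2| / √(0 + 1 + 0)
  = |-3| / √1
  = 3 / 1
  ≈ 3

3


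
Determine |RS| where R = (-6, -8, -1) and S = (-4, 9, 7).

d = √[(x₂-x₁)² + (y₂-y₁)² + (z₂-z₁)²]
  = √[2² + 17² + 8²]
  = √[4 + 289 + 64]
  = √357
  ≈ 18.89

18.89


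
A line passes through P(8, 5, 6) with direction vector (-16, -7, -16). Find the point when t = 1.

P(t) = P + t·d
  = (8 + (-16)·1, 5 + (-7)·1, 6 + (-16)·1)
  = (8 - 16, 5 - 7, 6 - 16)
  = (-8, -2, -10)

(-8, -2, -10)


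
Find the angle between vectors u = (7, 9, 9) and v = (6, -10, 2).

u·v = 7·6 + 9·(-10) + 9·2 = 42 - 90 + 18 = -30
|u| = √(7² + 9² + 9²) = √211 ≈ 14.53
|v| = √(6² + (-10)² + 2²) = √140 ≈ 11.83
cos θ = (u·v)/(|u||v|) = -30/(14.53·11.83) ≈ -0.1745
θ = arccos(-0.1745) ≈ 100.1°

100.1°


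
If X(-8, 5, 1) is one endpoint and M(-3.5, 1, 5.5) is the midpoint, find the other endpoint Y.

Y = 2M - X
  = (2·(-3.5) - (-8), 2·1 - 5, 2·5.5 - 1)
  = (-7 + 8, 2 - 5, 11 - 1)
  = (1, -3, 10)

(1, -3, 10)


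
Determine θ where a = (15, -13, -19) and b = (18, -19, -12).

a·b = 15·18 + (-13)·(-19) + (-19)·(-12) = 270 + 247 + 228 = 745
|a| = √(15² + (-13)² + (-19)²) = √755 ≈ 27.48
|b| = √(18² + (-19)² + (-12)²) = √829 ≈ 28.79
cos θ = (a·b)/(|a||b|) = 745/(27.48·28.79) ≈ 0.9417
θ = arccos(0.9417) ≈ 19.66°

19.66°


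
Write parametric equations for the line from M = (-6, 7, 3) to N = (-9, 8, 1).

Direction vector d = N - M = (-9 + 6, 8 - 7, 1 - 3) = (-3, 1, -2)
Parametric form r = M + t·d:
x = -6 - 3t, y = 7 + t, z = 3 - 2t

x = -6 - 3t, y = 7 + t, z = 3 - 2t


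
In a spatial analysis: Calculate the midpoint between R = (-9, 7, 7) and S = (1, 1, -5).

M = ((x₁+x₂)/2, (y₁+y₂)/2, (z₁+z₂)/2)
  = ((-9 + 1)/2, (7 + 1)/2, (7 - 5)/2)
  = (-8/2, 8/2, 2/2)
  = (-4, 4, 1)

(-4, 4, 1)


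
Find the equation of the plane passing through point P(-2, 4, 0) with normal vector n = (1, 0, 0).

The plane through P with normal n = (a, b, c) satisfies n·(r - P) = 0,
i.e. ax + by + cz = a·x₀ + b·y₀ + c·z₀.
d = 1·(-2) + 0·4 + 0·0
  = -2 + 0 + 0
  = -2
Equation: x = -2

x = -2


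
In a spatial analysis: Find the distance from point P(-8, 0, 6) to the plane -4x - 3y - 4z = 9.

distance = |a·x₀ + b·y₀ + c·z₀ - d| / √(a² + b² + c²)
  = |(-4)·(-8) + (-3)·0 + (-4)·6 - 9| / √((-4)² + (-3)² + (-4)²)
  = |32 + 0 - 24 - 9| / √(16 + 9 + 16)
  = |-1| / √41
  = 1 / 6.403
  ≈ 0.1562

0.1562


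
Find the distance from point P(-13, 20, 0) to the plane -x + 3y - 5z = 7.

distance = |a·x₀ + b·y₀ + c·z₀ - d| / √(a² + b² + c²)
  = |(-1)·(-13) + 3·20 + (-5)·0 - 7| / √((-1)² + 3² + (-5)²)
  = |13 + 60 + 0 - 7| / √(1 + 9 + 25)
  = |66| / √35
  = 66 / 5.916
  ≈ 11.16

11.16


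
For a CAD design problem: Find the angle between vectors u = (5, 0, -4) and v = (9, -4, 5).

u·v = 5·9 + 0·(-4) + (-4)·5 = 45 + 0 - 20 = 25
|u| = √(5² + 0² + (-4)²) = √41 ≈ 6.403
|v| = √(9² + (-4)² + 5²) = √122 ≈ 11.05
cos θ = (u·v)/(|u||v|) = 25/(6.403·11.05) ≈ 0.3535
θ = arccos(0.3535) ≈ 69.3°

69.3°


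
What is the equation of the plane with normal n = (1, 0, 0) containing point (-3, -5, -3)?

The plane through P with normal n = (a, b, c) satisfies n·(r - P) = 0,
i.e. ax + by + cz = a·x₀ + b·y₀ + c·z₀.
d = 1·(-3) + 0·(-5) + 0·(-3)
  = -3 + 0 + 0
  = -3
Equation: x = -3

x = -3


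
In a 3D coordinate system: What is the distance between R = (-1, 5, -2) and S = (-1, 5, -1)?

d = √[(x₂-x₁)² + (y₂-y₁)² + (z₂-z₁)²]
  = √[0² + 0² + 1²]
  = √[0 + 0 + 1]
  = √1
  ≈ 1

1


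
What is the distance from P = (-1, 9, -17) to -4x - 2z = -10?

distance = |a·x₀ + b·y₀ + c·z₀ - d| / √(a² + b² + c²)
  = |(-4)·(-1) + 0·9 + (-2)·(-17) - (-10)| / √((-4)² + 0² + (-2)²)
  = |4 + 0 + 34 + 10| / √(16 + 0 + 4)
  = |48| / √20
  = 48 / 4.472
  ≈ 10.73

10.73


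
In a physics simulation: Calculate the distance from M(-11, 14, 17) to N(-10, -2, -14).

d = √[(x₂-x₁)² + (y₂-y₁)² + (z₂-z₁)²]
  = √[1² + (-16)² + (-31)²]
  = √[1 + 256 + 961]
  = √1218
  ≈ 34.9

34.9


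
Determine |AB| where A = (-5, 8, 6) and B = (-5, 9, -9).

d = √[(x₂-x₁)² + (y₂-y₁)² + (z₂-z₁)²]
  = √[0² + 1² + (-15)²]
  = √[0 + 1 + 225]
  = √226
  ≈ 15.03

15.03


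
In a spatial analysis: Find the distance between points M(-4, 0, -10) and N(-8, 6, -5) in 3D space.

d = √[(x₂-x₁)² + (y₂-y₁)² + (z₂-z₁)²]
  = √[(-4)² + 6² + 5²]
  = √[16 + 36 + 25]
  = √77
  ≈ 8.775

8.775


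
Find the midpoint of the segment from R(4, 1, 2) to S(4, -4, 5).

M = ((x₁+x₂)/2, (y₁+y₂)/2, (z₁+z₂)/2)
  = ((4 + 4)/2, (1 - 4)/2, (2 + 5)/2)
  = (8/2, -3/2, 7/2)
  = (4, -1.5, 3.5)

(4, -1.5, 3.5)


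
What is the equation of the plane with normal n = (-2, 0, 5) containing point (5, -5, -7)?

The plane through P with normal n = (a, b, c) satisfies n·(r - P) = 0,
i.e. ax + by + cz = a·x₀ + b·y₀ + c·z₀.
d = (-2)·5 + 0·(-5) + 5·(-7)
  = -10 + 0 - 35
  = -45
Equation: -2x + 5z = -45

-2x + 5z = -45


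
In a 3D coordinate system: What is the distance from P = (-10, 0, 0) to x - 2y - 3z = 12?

distance = |a·x₀ + b·y₀ + c·z₀ - d| / √(a² + b² + c²)
  = |1·(-10) + (-2)·0 + (-3)·0 - 12| / √(1² + (-2)² + (-3)²)
  = |-10 + 0 + 0 - 12| / √(1 + 4 + 9)
  = |-22| / √14
  = 22 / 3.742
  ≈ 5.88

5.88


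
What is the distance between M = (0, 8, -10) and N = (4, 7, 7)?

d = √[(x₂-x₁)² + (y₂-y₁)² + (z₂-z₁)²]
  = √[4² + (-1)² + 17²]
  = √[16 + 1 + 289]
  = √306
  ≈ 17.49

17.49


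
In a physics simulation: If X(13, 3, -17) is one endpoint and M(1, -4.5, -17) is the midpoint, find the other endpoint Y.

Y = 2M - X
  = (2·1 - 13, 2·(-4.5) - 3, 2·(-17) - (-17))
  = (2 - 13, -9 - 3, -34 + 17)
  = (-11, -12, -17)

(-11, -12, -17)


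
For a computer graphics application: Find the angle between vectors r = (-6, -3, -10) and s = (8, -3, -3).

r·s = (-6)·8 + (-3)·(-3) + (-10)·(-3) = -48 + 9 + 30 = -9
|r| = √((-6)² + (-3)² + (-10)²) = √145 ≈ 12.04
|s| = √(8² + (-3)² + (-3)²) = √82 ≈ 9.055
cos θ = (r·s)/(|r||s|) = -9/(12.04·9.055) ≈ -0.08254
θ = arccos(-0.08254) ≈ 94.73°

94.73°


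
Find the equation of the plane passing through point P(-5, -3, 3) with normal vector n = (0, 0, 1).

The plane through P with normal n = (a, b, c) satisfies n·(r - P) = 0,
i.e. ax + by + cz = a·x₀ + b·y₀ + c·z₀.
d = 0·(-5) + 0·(-3) + 1·3
  = 0 + 0 + 3
  = 3
Equation: z = 3

z = 3


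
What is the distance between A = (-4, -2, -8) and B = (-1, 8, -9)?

d = √[(x₂-x₁)² + (y₂-y₁)² + (z₂-z₁)²]
  = √[3² + 10² + (-1)²]
  = √[9 + 100 + 1]
  = √110
  ≈ 10.49

10.49


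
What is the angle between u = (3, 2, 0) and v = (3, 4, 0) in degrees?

u·v = 3·3 + 2·4 + 0·0 = 9 + 8 + 0 = 17
|u| = √(3² + 2² + 0²) = √13 ≈ 3.606
|v| = √(3² + 4² + 0²) = √25 ≈ 5
cos θ = (u·v)/(|u||v|) = 17/(3.606·5) ≈ 0.943
θ = arccos(0.943) ≈ 19.44°

19.44°


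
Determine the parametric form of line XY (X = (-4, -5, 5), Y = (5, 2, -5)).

Direction vector d = Y - X = (5 + 4, 2 + 5, -5 - 5) = (9, 7, -10)
Parametric form r = X + t·d:
x = -4 + 9t, y = -5 + 7t, z = 5 - 10t

x = -4 + 9t, y = -5 + 7t, z = 5 - 10t


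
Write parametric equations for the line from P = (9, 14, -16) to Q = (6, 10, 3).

Direction vector d = Q - P = (6 - 9, 10 - 14, 3 + 16) = (-3, -4, 19)
Parametric form r = P + t·d:
x = 9 - 3t, y = 14 - 4t, z = -16 + 19t

x = 9 - 3t, y = 14 - 4t, z = -16 + 19t


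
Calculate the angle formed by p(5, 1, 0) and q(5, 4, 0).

p·q = 5·5 + 1·4 + 0·0 = 25 + 4 + 0 = 29
|p| = √(5² + 1² + 0²) = √26 ≈ 5.099
|q| = √(5² + 4² + 0²) = √41 ≈ 6.403
cos θ = (p·q)/(|p||q|) = 29/(5.099·6.403) ≈ 0.8882
θ = arccos(0.8882) ≈ 27.35°

27.35°


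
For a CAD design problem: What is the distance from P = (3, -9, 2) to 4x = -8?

distance = |a·x₀ + b·y₀ + c·z₀ - d| / √(a² + b² + c²)
  = |4·3 + 0·(-9) + 0·2 - (-8)| / √(4² + 0² + 0²)
  = |12 + 0 + 0 + 8| / √(16 + 0 + 0)
  = |20| / √16
  = 20 / 4
  ≈ 5

5


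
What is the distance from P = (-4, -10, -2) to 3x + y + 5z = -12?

distance = |a·x₀ + b·y₀ + c·z₀ - d| / √(a² + b² + c²)
  = |3·(-4) + 1·(-10) + 5·(-2) - (-12)| / √(3² + 1² + 5²)
  = |-12 - 10 - 10 + 12| / √(9 + 1 + 25)
  = |-20| / √35
  = 20 / 5.916
  ≈ 3.381

3.381


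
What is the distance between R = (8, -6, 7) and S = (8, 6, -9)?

d = √[(x₂-x₁)² + (y₂-y₁)² + (z₂-z₁)²]
  = √[0² + 12² + (-16)²]
  = √[0 + 144 + 256]
  = √400
  ≈ 20

20


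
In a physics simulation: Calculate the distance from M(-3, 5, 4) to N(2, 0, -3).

d = √[(x₂-x₁)² + (y₂-y₁)² + (z₂-z₁)²]
  = √[5² + (-5)² + (-7)²]
  = √[25 + 25 + 49]
  = √99
  ≈ 9.95

9.95


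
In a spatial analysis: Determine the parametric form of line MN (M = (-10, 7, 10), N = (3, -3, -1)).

Direction vector d = N - M = (3 + 10, -3 - 7, -1 - 10) = (13, -10, -11)
Parametric form r = M + t·d:
x = -10 + 13t, y = 7 - 10t, z = 10 - 11t

x = -10 + 13t, y = 7 - 10t, z = 10 - 11t


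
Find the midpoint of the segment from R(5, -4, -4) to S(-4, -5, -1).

M = ((x₁+x₂)/2, (y₁+y₂)/2, (z₁+z₂)/2)
  = ((5 - 4)/2, (-4 - 5)/2, (-4 - 1)/2)
  = (1/2, -9/2, -5/2)
  = (0.5, -4.5, -2.5)

(0.5, -4.5, -2.5)


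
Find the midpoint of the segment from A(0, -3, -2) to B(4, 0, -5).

M = ((x₁+x₂)/2, (y₁+y₂)/2, (z₁+z₂)/2)
  = ((0 + 4)/2, (-3 + 0)/2, (-2 - 5)/2)
  = (4/2, -3/2, -7/2)
  = (2, -1.5, -3.5)

(2, -1.5, -3.5)


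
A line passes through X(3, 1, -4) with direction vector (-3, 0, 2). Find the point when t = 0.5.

P(t) = X + t·d
  = (3 + (-3)·0.5, 1 + 0·0.5, -4 + 2·0.5)
  = (3 - 1.5, 1 + 0, -4 + 1)
  = (1.5, 1, -3)

(1.5, 1, -3)


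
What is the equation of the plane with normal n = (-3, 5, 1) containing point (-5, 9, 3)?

The plane through P with normal n = (a, b, c) satisfies n·(r - P) = 0,
i.e. ax + by + cz = a·x₀ + b·y₀ + c·z₀.
d = (-3)·(-5) + 5·9 + 1·3
  = 15 + 45 + 3
  = 63
Equation: -3x + 5y + z = 63

-3x + 5y + z = 63


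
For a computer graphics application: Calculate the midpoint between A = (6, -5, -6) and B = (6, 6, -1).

M = ((x₁+x₂)/2, (y₁+y₂)/2, (z₁+z₂)/2)
  = ((6 + 6)/2, (-5 + 6)/2, (-6 - 1)/2)
  = (12/2, 1/2, -7/2)
  = (6, 0.5, -3.5)

(6, 0.5, -3.5)


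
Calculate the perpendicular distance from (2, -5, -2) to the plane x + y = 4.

distance = |a·x₀ + b·y₀ + c·z₀ - d| / √(a² + b² + c²)
  = |1·2 + 1·(-5) + 0·(-2) - 4| / √(1² + 1² + 0²)
  = |2 - 5 + 0 - 4| / √(1 + 1 + 0)
  = |-7| / √2
  = 7 / 1.414
  ≈ 4.95

4.95


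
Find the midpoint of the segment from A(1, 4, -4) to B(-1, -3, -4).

M = ((x₁+x₂)/2, (y₁+y₂)/2, (z₁+z₂)/2)
  = ((1 - 1)/2, (4 - 3)/2, (-4 - 4)/2)
  = (0/2, 1/2, -8/2)
  = (0, 0.5, -4)

(0, 0.5, -4)


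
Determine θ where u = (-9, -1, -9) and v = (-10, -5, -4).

u·v = (-9)·(-10) + (-1)·(-5) + (-9)·(-4) = 90 + 5 + 36 = 131
|u| = √((-9)² + (-1)² + (-9)²) = √163 ≈ 12.77
|v| = √((-10)² + (-5)² + (-4)²) = √141 ≈ 11.87
cos θ = (u·v)/(|u||v|) = 131/(12.77·11.87) ≈ 0.8641
θ = arccos(0.8641) ≈ 30.22°

30.22°


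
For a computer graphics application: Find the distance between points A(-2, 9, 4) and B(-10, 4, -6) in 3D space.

d = √[(x₂-x₁)² + (y₂-y₁)² + (z₂-z₁)²]
  = √[(-8)² + (-5)² + (-10)²]
  = √[64 + 25 + 100]
  = √189
  ≈ 13.75

13.75


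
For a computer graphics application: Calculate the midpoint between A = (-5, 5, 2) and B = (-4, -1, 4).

M = ((x₁+x₂)/2, (y₁+y₂)/2, (z₁+z₂)/2)
  = ((-5 - 4)/2, (5 - 1)/2, (2 + 4)/2)
  = (-9/2, 4/2, 6/2)
  = (-4.5, 2, 3)

(-4.5, 2, 3)


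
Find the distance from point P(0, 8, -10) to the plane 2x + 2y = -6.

distance = |a·x₀ + b·y₀ + c·z₀ - d| / √(a² + b² + c²)
  = |2·0 + 2·8 + 0·(-10) - (-6)| / √(2² + 2² + 0²)
  = |0 + 16 + 0 + 6| / √(4 + 4 + 0)
  = |22| / √8
  = 22 / 2.828
  ≈ 7.778

7.778


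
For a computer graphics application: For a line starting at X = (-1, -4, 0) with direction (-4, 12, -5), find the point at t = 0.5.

P(t) = X + t·d
  = (-1 + (-4)·0.5, -4 + 12·0.5, 0 + (-5)·0.5)
  = (-1 - 2, -4 + 6, 0 - 2.5)
  = (-3, 2, -2.5)

(-3, 2, -2.5)


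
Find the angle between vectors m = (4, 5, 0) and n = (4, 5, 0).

m·n = 4·4 + 5·5 + 0·0 = 16 + 25 + 0 = 41
|m| = √(4² + 5² + 0²) = √41 ≈ 6.403
|n| = √(4² + 5² + 0²) = √41 ≈ 6.403
cos θ = (m·n)/(|m||n|) = 41/(6.403·6.403) ≈ 1
θ = arccos(1) ≈ 0°

0°


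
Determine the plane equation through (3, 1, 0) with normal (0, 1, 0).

The plane through P with normal n = (a, b, c) satisfies n·(r - P) = 0,
i.e. ax + by + cz = a·x₀ + b·y₀ + c·z₀.
d = 0·3 + 1·1 + 0·0
  = 0 + 1 + 0
  = 1
Equation: y = 1

y = 1


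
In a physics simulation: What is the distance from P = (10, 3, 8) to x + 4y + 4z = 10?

distance = |a·x₀ + b·y₀ + c·z₀ - d| / √(a² + b² + c²)
  = |1·10 + 4·3 + 4·8 - 10| / √(1² + 4² + 4²)
  = |10 + 12 + 32 - 10| / √(1 + 16 + 16)
  = |44| / √33
  = 44 / 5.745
  ≈ 7.659

7.659


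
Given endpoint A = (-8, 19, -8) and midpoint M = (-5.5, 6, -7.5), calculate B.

B = 2M - A
  = (2·(-5.5) - (-8), 2·6 - 19, 2·(-7.5) - (-8))
  = (-11 + 8, 12 - 19, -15 + 8)
  = (-3, -7, -7)

(-3, -7, -7)


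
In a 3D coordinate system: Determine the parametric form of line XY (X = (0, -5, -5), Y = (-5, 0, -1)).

Direction vector d = Y - X = (-5 + 0, 0 + 5, -1 + 5) = (-5, 5, 4)
Parametric form r = X + t·d:
x = 0 - 5t, y = -5 + 5t, z = -5 + 4t

x = 0 - 5t, y = -5 + 5t, z = -5 + 4t


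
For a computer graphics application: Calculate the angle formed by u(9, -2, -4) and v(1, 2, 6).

u·v = 9·1 + (-2)·2 + (-4)·6 = 9 - 4 - 24 = -19
|u| = √(9² + (-2)² + (-4)²) = √101 ≈ 10.05
|v| = √(1² + 2² + 6²) = √41 ≈ 6.403
cos θ = (u·v)/(|u||v|) = -19/(10.05·6.403) ≈ -0.2953
θ = arccos(-0.2953) ≈ 107.2°

107.2°


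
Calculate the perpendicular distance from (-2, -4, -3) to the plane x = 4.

distance = |a·x₀ + b·y₀ + c·z₀ - d| / √(a² + b² + c²)
  = |1·(-2) + 0·(-4) + 0·(-3) - 4| / √(1² + 0² + 0²)
  = |-2 + 0 + 0 - 4| / √(1 + 0 + 0)
  = |-6| / √1
  = 6 / 1
  ≈ 6

6


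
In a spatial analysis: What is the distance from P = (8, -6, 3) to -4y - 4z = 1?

distance = |a·x₀ + b·y₀ + c·z₀ - d| / √(a² + b² + c²)
  = |0·8 + (-4)·(-6) + (-4)·3 - 1| / √(0² + (-4)² + (-4)²)
  = |0 + 24 - 12 - 1| / √(0 + 16 + 16)
  = |11| / √32
  = 11 / 5.657
  ≈ 1.945

1.945


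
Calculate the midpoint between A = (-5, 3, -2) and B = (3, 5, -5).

M = ((x₁+x₂)/2, (y₁+y₂)/2, (z₁+z₂)/2)
  = ((-5 + 3)/2, (3 + 5)/2, (-2 - 5)/2)
  = (-2/2, 8/2, -7/2)
  = (-1, 4, -3.5)

(-1, 4, -3.5)


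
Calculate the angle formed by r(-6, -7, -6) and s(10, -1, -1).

r·s = (-6)·10 + (-7)·(-1) + (-6)·(-1) = -60 + 7 + 6 = -47
|r| = √((-6)² + (-7)² + (-6)²) = √121 ≈ 11
|s| = √(10² + (-1)² + (-1)²) = √102 ≈ 10.1
cos θ = (r·s)/(|r||s|) = -47/(11·10.1) ≈ -0.4231
θ = arccos(-0.4231) ≈ 115°

115°


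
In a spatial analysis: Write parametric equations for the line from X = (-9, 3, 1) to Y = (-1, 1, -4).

Direction vector d = Y - X = (-1 + 9, 1 - 3, -4 - 1) = (8, -2, -5)
Parametric form r = X + t·d:
x = -9 + 8t, y = 3 - 2t, z = 1 - 5t

x = -9 + 8t, y = 3 - 2t, z = 1 - 5t


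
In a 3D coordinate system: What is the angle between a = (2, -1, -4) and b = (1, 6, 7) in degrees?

a·b = 2·1 + (-1)·6 + (-4)·7 = 2 - 6 - 28 = -32
|a| = √(2² + (-1)² + (-4)²) = √21 ≈ 4.583
|b| = √(1² + 6² + 7²) = √86 ≈ 9.274
cos θ = (a·b)/(|a||b|) = -32/(4.583·9.274) ≈ -0.753
θ = arccos(-0.753) ≈ 138.9°

138.9°


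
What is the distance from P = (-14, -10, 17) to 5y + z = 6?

distance = |a·x₀ + b·y₀ + c·z₀ - d| / √(a² + b² + c²)
  = |0·(-14) + 5·(-10) + 1·17 - 6| / √(0² + 5² + 1²)
  = |0 - 50 + 17 - 6| / √(0 + 25 + 1)
  = |-39| / √26
  = 39 / 5.099
  ≈ 7.649

7.649


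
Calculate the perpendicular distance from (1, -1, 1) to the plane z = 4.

distance = |a·x₀ + b·y₀ + c·z₀ - d| / √(a² + b² + c²)
  = |0·1 + 0·(-1) + 1·1 - 4| / √(0² + 0² + 1²)
  = |0 + 0 + 1 - 4| / √(0 + 0 + 1)
  = |-3| / √1
  = 3 / 1
  ≈ 3

3


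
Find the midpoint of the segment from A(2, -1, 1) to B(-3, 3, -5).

M = ((x₁+x₂)/2, (y₁+y₂)/2, (z₁+z₂)/2)
  = ((2 - 3)/2, (-1 + 3)/2, (1 - 5)/2)
  = (-1/2, 2/2, -4/2)
  = (-0.5, 1, -2)

(-0.5, 1, -2)


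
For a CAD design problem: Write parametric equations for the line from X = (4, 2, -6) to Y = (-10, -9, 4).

Direction vector d = Y - X = (-10 - 4, -9 - 2, 4 + 6) = (-14, -11, 10)
Parametric form r = X + t·d:
x = 4 - 14t, y = 2 - 11t, z = -6 + 10t

x = 4 - 14t, y = 2 - 11t, z = -6 + 10t


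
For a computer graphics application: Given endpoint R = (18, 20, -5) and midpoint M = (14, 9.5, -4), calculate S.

S = 2M - R
  = (2·14 - 18, 2·9.5 - 20, 2·(-4) - (-5))
  = (28 - 18, 19 - 20, -8 + 5)
  = (10, -1, -3)

(10, -1, -3)


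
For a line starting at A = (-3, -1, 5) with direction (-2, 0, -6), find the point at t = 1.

P(t) = A + t·d
  = (-3 + (-2)·1, -1 + 0·1, 5 + (-6)·1)
  = (-3 - 2, -1 + 0, 5 - 6)
  = (-5, -1, -1)

(-5, -1, -1)


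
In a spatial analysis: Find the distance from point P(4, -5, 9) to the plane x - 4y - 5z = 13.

distance = |a·x₀ + b·y₀ + c·z₀ - d| / √(a² + b² + c²)
  = |1·4 + (-4)·(-5) + (-5)·9 - 13| / √(1² + (-4)² + (-5)²)
  = |4 + 20 - 45 - 13| / √(1 + 16 + 25)
  = |-34| / √42
  = 34 / 6.481
  ≈ 5.246

5.246


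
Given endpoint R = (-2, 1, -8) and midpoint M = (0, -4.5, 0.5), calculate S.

S = 2M - R
  = (2·0 - (-2), 2·(-4.5) - 1, 2·0.5 - (-8))
  = (0 + 2, -9 - 1, 1 + 8)
  = (2, -10, 9)

(2, -10, 9)


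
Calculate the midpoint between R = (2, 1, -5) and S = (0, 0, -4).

M = ((x₁+x₂)/2, (y₁+y₂)/2, (z₁+z₂)/2)
  = ((2 + 0)/2, (1 + 0)/2, (-5 - 4)/2)
  = (2/2, 1/2, -9/2)
  = (1, 0.5, -4.5)

(1, 0.5, -4.5)


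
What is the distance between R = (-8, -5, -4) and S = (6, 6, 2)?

d = √[(x₂-x₁)² + (y₂-y₁)² + (z₂-z₁)²]
  = √[14² + 11² + 6²]
  = √[196 + 121 + 36]
  = √353
  ≈ 18.79

18.79


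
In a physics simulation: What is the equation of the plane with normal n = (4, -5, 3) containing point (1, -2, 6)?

The plane through P with normal n = (a, b, c) satisfies n·(r - P) = 0,
i.e. ax + by + cz = a·x₀ + b·y₀ + c·z₀.
d = 4·1 + (-5)·(-2) + 3·6
  = 4 + 10 + 18
  = 32
Equation: 4x - 5y + 3z = 32

4x - 5y + 3z = 32


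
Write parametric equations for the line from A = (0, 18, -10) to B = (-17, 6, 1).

Direction vector d = B - A = (-17 + 0, 6 - 18, 1 + 10) = (-17, -12, 11)
Parametric form r = A + t·d:
x = 0 - 17t, y = 18 - 12t, z = -10 + 11t

x = 0 - 17t, y = 18 - 12t, z = -10 + 11t


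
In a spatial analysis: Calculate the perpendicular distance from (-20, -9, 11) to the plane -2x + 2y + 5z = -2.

distance = |a·x₀ + b·y₀ + c·z₀ - d| / √(a² + b² + c²)
  = |(-2)·(-20) + 2·(-9) + 5·11 - (-2)| / √((-2)² + 2² + 5²)
  = |40 - 18 + 55 + 2| / √(4 + 4 + 25)
  = |79| / √33
  = 79 / 5.745
  ≈ 13.75

13.75


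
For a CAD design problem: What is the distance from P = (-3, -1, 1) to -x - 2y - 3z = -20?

distance = |a·x₀ + b·y₀ + c·z₀ - d| / √(a² + b² + c²)
  = |(-1)·(-3) + (-2)·(-1) + (-3)·1 - (-20)| / √((-1)² + (-2)² + (-3)²)
  = |3 + 2 - 3 + 20| / √(1 + 4 + 9)
  = |22| / √14
  = 22 / 3.742
  ≈ 5.88

5.88


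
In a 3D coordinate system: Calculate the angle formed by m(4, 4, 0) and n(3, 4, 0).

m·n = 4·3 + 4·4 + 0·0 = 12 + 16 + 0 = 28
|m| = √(4² + 4² + 0²) = √32 ≈ 5.657
|n| = √(3² + 4² + 0²) = √25 ≈ 5
cos θ = (m·n)/(|m||n|) = 28/(5.657·5) ≈ 0.9899
θ = arccos(0.9899) ≈ 8.13°

8.13°


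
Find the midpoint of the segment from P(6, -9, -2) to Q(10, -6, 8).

M = ((x₁+x₂)/2, (y₁+y₂)/2, (z₁+z₂)/2)
  = ((6 + 10)/2, (-9 - 6)/2, (-2 + 8)/2)
  = (16/2, -15/2, 6/2)
  = (8, -7.5, 3)

(8, -7.5, 3)


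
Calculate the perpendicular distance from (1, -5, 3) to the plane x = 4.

distance = |a·x₀ + b·y₀ + c·z₀ - d| / √(a² + b² + c²)
  = |1·1 + 0·(-5) + 0·3 - 4| / √(1² + 0² + 0²)
  = |1 + 0 + 0 - 4| / √(1 + 0 + 0)
  = |-3| / √1
  = 3 / 1
  ≈ 3

3


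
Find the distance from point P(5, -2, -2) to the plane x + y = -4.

distance = |a·x₀ + b·y₀ + c·z₀ - d| / √(a² + b² + c²)
  = |1·5 + 1·(-2) + 0·(-2) - (-4)| / √(1² + 1² + 0²)
  = |5 - 2 + 0 + 4| / √(1 + 1 + 0)
  = |7| / √2
  = 7 / 1.414
  ≈ 4.95

4.95


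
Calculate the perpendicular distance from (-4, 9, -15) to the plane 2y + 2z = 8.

distance = |a·x₀ + b·y₀ + c·z₀ - d| / √(a² + b² + c²)
  = |0·(-4) + 2·9 + 2·(-15) - 8| / √(0² + 2² + 2²)
  = |0 + 18 - 30 - 8| / √(0 + 4 + 4)
  = |-20| / √8
  = 20 / 2.828
  ≈ 7.071

7.071


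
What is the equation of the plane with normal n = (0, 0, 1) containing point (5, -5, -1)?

The plane through P with normal n = (a, b, c) satisfies n·(r - P) = 0,
i.e. ax + by + cz = a·x₀ + b·y₀ + c·z₀.
d = 0·5 + 0·(-5) + 1·(-1)
  = 0 + 0 - 1
  = -1
Equation: z = -1

z = -1


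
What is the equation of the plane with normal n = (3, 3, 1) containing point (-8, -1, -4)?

The plane through P with normal n = (a, b, c) satisfies n·(r - P) = 0,
i.e. ax + by + cz = a·x₀ + b·y₀ + c·z₀.
d = 3·(-8) + 3·(-1) + 1·(-4)
  = -24 - 3 - 4
  = -31
Equation: 3x + 3y + z = -31

3x + 3y + z = -31


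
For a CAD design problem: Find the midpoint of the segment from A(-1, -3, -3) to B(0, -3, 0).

M = ((x₁+x₂)/2, (y₁+y₂)/2, (z₁+z₂)/2)
  = ((-1 + 0)/2, (-3 - 3)/2, (-3 + 0)/2)
  = (-1/2, -6/2, -3/2)
  = (-0.5, -3, -1.5)

(-0.5, -3, -1.5)


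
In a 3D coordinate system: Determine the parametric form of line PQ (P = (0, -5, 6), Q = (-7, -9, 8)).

Direction vector d = Q - P = (-7 + 0, -9 + 5, 8 - 6) = (-7, -4, 2)
Parametric form r = P + t·d:
x = 0 - 7t, y = -5 - 4t, z = 6 + 2t

x = 0 - 7t, y = -5 - 4t, z = 6 + 2t


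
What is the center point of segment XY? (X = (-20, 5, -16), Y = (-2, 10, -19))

M = ((x₁+x₂)/2, (y₁+y₂)/2, (z₁+z₂)/2)
  = ((-20 - 2)/2, (5 + 10)/2, (-16 - 19)/2)
  = (-22/2, 15/2, -35/2)
  = (-11, 7.5, -17.5)

(-11, 7.5, -17.5)


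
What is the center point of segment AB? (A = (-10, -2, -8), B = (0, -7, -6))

M = ((x₁+x₂)/2, (y₁+y₂)/2, (z₁+z₂)/2)
  = ((-10 + 0)/2, (-2 - 7)/2, (-8 - 6)/2)
  = (-10/2, -9/2, -14/2)
  = (-5, -4.5, -7)

(-5, -4.5, -7)


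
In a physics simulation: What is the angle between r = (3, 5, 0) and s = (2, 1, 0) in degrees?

r·s = 3·2 + 5·1 + 0·0 = 6 + 5 + 0 = 11
|r| = √(3² + 5² + 0²) = √34 ≈ 5.831
|s| = √(2² + 1² + 0²) = √5 ≈ 2.236
cos θ = (r·s)/(|r||s|) = 11/(5.831·2.236) ≈ 0.8437
θ = arccos(0.8437) ≈ 32.47°

32.47°


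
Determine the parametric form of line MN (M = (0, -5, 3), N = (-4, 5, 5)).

Direction vector d = N - M = (-4 + 0, 5 + 5, 5 - 3) = (-4, 10, 2)
Parametric form r = M + t·d:
x = 0 - 4t, y = -5 + 10t, z = 3 + 2t

x = 0 - 4t, y = -5 + 10t, z = 3 + 2t


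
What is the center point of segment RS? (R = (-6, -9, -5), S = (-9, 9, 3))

M = ((x₁+x₂)/2, (y₁+y₂)/2, (z₁+z₂)/2)
  = ((-6 - 9)/2, (-9 + 9)/2, (-5 + 3)/2)
  = (-15/2, 0/2, -2/2)
  = (-7.5, 0, -1)

(-7.5, 0, -1)


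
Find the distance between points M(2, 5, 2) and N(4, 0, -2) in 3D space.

d = √[(x₂-x₁)² + (y₂-y₁)² + (z₂-z₁)²]
  = √[2² + (-5)² + (-4)²]
  = √[4 + 25 + 16]
  = √45
  ≈ 6.708

6.708


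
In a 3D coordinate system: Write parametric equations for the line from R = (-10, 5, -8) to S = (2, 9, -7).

Direction vector d = S - R = (2 + 10, 9 - 5, -7 + 8) = (12, 4, 1)
Parametric form r = R + t·d:
x = -10 + 12t, y = 5 + 4t, z = -8 + t

x = -10 + 12t, y = 5 + 4t, z = -8 + t


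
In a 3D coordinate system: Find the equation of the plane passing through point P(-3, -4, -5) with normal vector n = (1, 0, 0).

The plane through P with normal n = (a, b, c) satisfies n·(r - P) = 0,
i.e. ax + by + cz = a·x₀ + b·y₀ + c·z₀.
d = 1·(-3) + 0·(-4) + 0·(-5)
  = -3 + 0 + 0
  = -3
Equation: x = -3

x = -3


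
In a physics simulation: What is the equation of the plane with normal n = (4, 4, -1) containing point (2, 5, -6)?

The plane through P with normal n = (a, b, c) satisfies n·(r - P) = 0,
i.e. ax + by + cz = a·x₀ + b·y₀ + c·z₀.
d = 4·2 + 4·5 + (-1)·(-6)
  = 8 + 20 + 6
  = 34
Equation: 4x + 4y - z = 34

4x + 4y - z = 34


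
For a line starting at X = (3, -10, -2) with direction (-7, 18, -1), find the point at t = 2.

P(t) = X + t·d
  = (3 + (-7)·2, -10 + 18·2, -2 + (-1)·2)
  = (3 - 14, -10 + 36, -2 - 2)
  = (-11, 26, -4)

(-11, 26, -4)


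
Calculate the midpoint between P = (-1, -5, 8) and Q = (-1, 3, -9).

M = ((x₁+x₂)/2, (y₁+y₂)/2, (z₁+z₂)/2)
  = ((-1 - 1)/2, (-5 + 3)/2, (8 - 9)/2)
  = (-2/2, -2/2, -1/2)
  = (-1, -1, -0.5)

(-1, -1, -0.5)


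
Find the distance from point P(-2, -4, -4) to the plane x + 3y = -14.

distance = |a·x₀ + b·y₀ + c·z₀ - d| / √(a² + b² + c²)
  = |1·(-2) + 3·(-4) + 0·(-4) - (-14)| / √(1² + 3² + 0²)
  = |-2 - 12 + 0 + 14| / √(1 + 9 + 0)
  = |0| / √10
  = 0 / 3.162
  ≈ 0

0


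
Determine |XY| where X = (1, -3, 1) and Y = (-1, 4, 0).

d = √[(x₂-x₁)² + (y₂-y₁)² + (z₂-z₁)²]
  = √[(-2)² + 7² + (-1)²]
  = √[4 + 49 + 1]
  = √54
  ≈ 7.348

7.348


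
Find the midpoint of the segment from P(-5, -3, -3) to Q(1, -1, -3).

M = ((x₁+x₂)/2, (y₁+y₂)/2, (z₁+z₂)/2)
  = ((-5 + 1)/2, (-3 - 1)/2, (-3 - 3)/2)
  = (-4/2, -4/2, -6/2)
  = (-2, -2, -3)

(-2, -2, -3)


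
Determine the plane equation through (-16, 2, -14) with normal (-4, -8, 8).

The plane through P with normal n = (a, b, c) satisfies n·(r - P) = 0,
i.e. ax + by + cz = a·x₀ + b·y₀ + c·z₀.
d = (-4)·(-16) + (-8)·2 + 8·(-14)
  = 64 - 16 - 112
  = -64
Equation: -4x - 8y + 8z = -64

-4x - 8y + 8z = -64


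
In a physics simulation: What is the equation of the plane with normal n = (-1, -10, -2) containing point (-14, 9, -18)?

The plane through P with normal n = (a, b, c) satisfies n·(r - P) = 0,
i.e. ax + by + cz = a·x₀ + b·y₀ + c·z₀.
d = (-1)·(-14) + (-10)·9 + (-2)·(-18)
  = 14 - 90 + 36
  = -40
Equation: -x - 10y - 2z = -40

-x - 10y - 2z = -40


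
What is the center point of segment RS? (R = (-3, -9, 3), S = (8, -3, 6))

M = ((x₁+x₂)/2, (y₁+y₂)/2, (z₁+z₂)/2)
  = ((-3 + 8)/2, (-9 - 3)/2, (3 + 6)/2)
  = (5/2, -12/2, 9/2)
  = (2.5, -6, 4.5)

(2.5, -6, 4.5)


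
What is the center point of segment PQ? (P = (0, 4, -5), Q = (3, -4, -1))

M = ((x₁+x₂)/2, (y₁+y₂)/2, (z₁+z₂)/2)
  = ((0 + 3)/2, (4 - 4)/2, (-5 - 1)/2)
  = (3/2, 0/2, -6/2)
  = (1.5, 0, -3)

(1.5, 0, -3)


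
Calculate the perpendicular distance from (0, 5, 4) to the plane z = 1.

distance = |a·x₀ + b·y₀ + c·z₀ - d| / √(a² + b² + c²)
  = |0·0 + 0·5 + 1·4 - 1| / √(0² + 0² + 1²)
  = |0 + 0 + 4 - 1| / √(0 + 0 + 1)
  = |3| / √1
  = 3 / 1
  ≈ 3

3


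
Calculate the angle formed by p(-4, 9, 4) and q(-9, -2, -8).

p·q = (-4)·(-9) + 9·(-2) + 4·(-8) = 36 - 18 - 32 = -14
|p| = √((-4)² + 9² + 4²) = √113 ≈ 10.63
|q| = √((-9)² + (-2)² + (-8)²) = √149 ≈ 12.21
cos θ = (p·q)/(|p||q|) = -14/(10.63·12.21) ≈ -0.1079
θ = arccos(-0.1079) ≈ 96.19°

96.19°


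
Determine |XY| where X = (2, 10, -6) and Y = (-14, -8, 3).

d = √[(x₂-x₁)² + (y₂-y₁)² + (z₂-z₁)²]
  = √[(-16)² + (-18)² + 9²]
  = √[256 + 324 + 81]
  = √661
  ≈ 25.71

25.71
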